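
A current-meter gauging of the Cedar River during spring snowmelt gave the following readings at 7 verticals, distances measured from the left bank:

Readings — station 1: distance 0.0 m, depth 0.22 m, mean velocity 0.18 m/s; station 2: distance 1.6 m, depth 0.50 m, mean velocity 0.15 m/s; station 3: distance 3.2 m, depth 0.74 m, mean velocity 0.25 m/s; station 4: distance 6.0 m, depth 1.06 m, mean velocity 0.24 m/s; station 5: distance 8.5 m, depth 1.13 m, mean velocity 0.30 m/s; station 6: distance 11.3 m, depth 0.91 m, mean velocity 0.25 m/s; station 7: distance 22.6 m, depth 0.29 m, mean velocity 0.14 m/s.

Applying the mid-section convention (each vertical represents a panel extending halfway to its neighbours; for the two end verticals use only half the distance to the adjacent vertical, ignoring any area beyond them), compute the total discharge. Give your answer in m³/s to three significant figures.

w_1 = (1.6 − 0.0)/2 = 0.8 m; q_1 = 0.18 × 0.22 × 0.8 = 0.03168 m³/s
w_2 = (3.2 − 0.0)/2 = 1.6 m; q_2 = 0.15 × 0.50 × 1.6 = 0.1200 m³/s
w_3 = (6.0 − 1.6)/2 = 2.2 m; q_3 = 0.25 × 0.74 × 2.2 = 0.4070 m³/s
w_4 = (8.5 − 3.2)/2 = 2.65 m; q_4 = 0.24 × 1.06 × 2.65 = 0.6742 m³/s
w_5 = (11.3 − 6.0)/2 = 2.65 m; q_5 = 0.30 × 1.13 × 2.65 = 0.8984 m³/s
w_6 = (22.6 − 8.5)/2 = 7.05 m; q_6 = 0.25 × 0.91 × 7.05 = 1.604 m³/s
w_7 = (22.6 − 11.3)/2 = 5.65 m; q_7 = 0.14 × 0.29 × 5.65 = 0.2294 m³/s
Q = Σ qᵢ = 3.964 m³/s

3.96 m³/s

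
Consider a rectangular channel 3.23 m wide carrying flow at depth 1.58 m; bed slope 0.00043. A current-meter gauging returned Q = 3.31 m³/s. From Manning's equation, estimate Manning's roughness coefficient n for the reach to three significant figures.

0.0275

A = b·y = 3.23 × 1.58 = 5.103 m²
P = b + 2y = 3.23 + 2×1.58 = 6.390 m
R = A/P = 5.103/6.390 = 0.7987 m
n = (1/Q)·A·R^(2/3)·S^(1/2) = (1/3.31) × 5.103 × 0.8608 × 0.02074 = 0.02752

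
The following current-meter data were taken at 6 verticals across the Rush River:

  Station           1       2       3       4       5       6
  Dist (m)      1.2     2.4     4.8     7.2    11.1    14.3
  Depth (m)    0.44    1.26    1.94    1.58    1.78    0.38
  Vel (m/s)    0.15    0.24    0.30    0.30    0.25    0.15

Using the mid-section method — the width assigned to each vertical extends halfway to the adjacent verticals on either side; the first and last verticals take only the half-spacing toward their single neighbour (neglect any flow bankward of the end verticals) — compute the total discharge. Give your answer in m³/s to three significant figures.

5.14 m³/s

w_1 = (2.4 − 1.2)/2 = 0.6 m; q_1 = 0.15 × 0.44 × 0.6 = 0.03960 m³/s
w_2 = (4.8 − 1.2)/2 = 1.8 m; q_2 = 0.24 × 1.26 × 1.8 = 0.5443 m³/s
w_3 = (7.2 − 2.4)/2 = 2.4 m; q_3 = 0.30 × 1.94 × 2.4 = 1.397 m³/s
w_4 = (11.1 − 4.8)/2 = 3.15 m; q_4 = 0.30 × 1.58 × 3.15 = 1.493 m³/s
w_5 = (14.3 − 7.2)/2 = 3.55 m; q_5 = 0.25 × 1.78 × 3.55 = 1.580 m³/s
w_6 = (14.3 − 11.1)/2 = 1.6 m; q_6 = 0.15 × 0.38 × 1.6 = 0.09120 m³/s
Q = Σ qᵢ = 5.145 m³/s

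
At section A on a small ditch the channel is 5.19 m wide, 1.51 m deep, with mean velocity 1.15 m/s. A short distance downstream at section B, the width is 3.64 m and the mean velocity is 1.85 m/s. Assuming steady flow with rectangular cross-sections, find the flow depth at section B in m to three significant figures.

Q = A₁V₁ = (5.19×1.51) × 1.15 = 9.012 m³/s
d₂ = Q/(b₂ V₂) = 9.012/(3.64×1.85) = 1.338 m

1.34 m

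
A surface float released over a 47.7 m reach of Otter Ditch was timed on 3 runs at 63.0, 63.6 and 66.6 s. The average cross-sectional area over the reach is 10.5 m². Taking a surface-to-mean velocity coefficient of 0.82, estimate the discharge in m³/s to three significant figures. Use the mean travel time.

t̄ = (63.0 + 63.6 + 66.6) / 3 = 64.4 s
v_surface = L / t̄ = 47.7 / 64.4 = 0.7407 m/s
v_mean = 0.82 × 0.7407 = 0.6074 m/s
Q = A × v_mean = 10.5 × 0.6074 = 6.377 m³/s

6.38 m³/s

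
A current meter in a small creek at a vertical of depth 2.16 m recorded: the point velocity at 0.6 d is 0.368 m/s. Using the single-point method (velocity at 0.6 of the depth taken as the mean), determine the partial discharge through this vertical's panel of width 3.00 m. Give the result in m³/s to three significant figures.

2.38 m³/s

v̄ = v₀.₆ = 0.368 m/s
q = v̄ × d × w = 0.3680 × 2.16 × 3.00 = 2.385 m³/s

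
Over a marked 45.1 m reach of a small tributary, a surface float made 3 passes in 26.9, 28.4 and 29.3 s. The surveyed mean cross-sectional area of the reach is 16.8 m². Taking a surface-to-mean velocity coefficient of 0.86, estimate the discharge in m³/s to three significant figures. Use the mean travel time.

23.1 m³/s

t̄ = (26.9 + 28.4 + 29.3) / 3 = 28.2 s
v_surface = L / t̄ = 45.1 / 28.2 = 1.599 m/s
v_mean = 0.86 × 1.599 = 1.375 m/s
Q = A × v_mean = 16.8 × 1.375 = 23.11 m³/s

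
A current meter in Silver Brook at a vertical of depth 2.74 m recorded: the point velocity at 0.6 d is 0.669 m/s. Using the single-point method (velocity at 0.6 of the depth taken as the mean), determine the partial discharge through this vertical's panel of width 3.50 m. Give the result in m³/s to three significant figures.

6.42 m³/s

v̄ = v₀.₆ = 0.669 m/s
q = v̄ × d × w = 0.6690 × 2.74 × 3.50 = 6.416 m³/s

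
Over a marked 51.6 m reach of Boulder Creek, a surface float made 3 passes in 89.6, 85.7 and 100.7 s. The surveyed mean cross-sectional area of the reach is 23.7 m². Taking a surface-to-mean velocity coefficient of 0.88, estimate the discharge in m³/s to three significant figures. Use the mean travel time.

t̄ = (89.6 + 85.7 + 100.7) / 3 = 92 s
v_surface = L / t̄ = 51.6 / 92 = 0.5609 m/s
v_mean = 0.88 × 0.5609 = 0.4936 m/s
Q = A × v_mean = 23.7 × 0.4936 = 11.70 m³/s

11.7 m³/s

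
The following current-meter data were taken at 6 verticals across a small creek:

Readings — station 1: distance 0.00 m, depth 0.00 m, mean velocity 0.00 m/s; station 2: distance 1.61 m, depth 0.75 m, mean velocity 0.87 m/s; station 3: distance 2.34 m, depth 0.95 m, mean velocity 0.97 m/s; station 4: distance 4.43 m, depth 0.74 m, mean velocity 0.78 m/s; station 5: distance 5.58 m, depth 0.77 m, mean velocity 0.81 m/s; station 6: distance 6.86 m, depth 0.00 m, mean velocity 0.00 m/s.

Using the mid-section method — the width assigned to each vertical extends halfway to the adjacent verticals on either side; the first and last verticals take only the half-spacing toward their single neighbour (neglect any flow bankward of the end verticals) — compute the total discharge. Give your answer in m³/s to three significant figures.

3.76 m³/s

w_2 = (2.34 − 0.00)/2 = 1.17 m; q_2 = 0.87 × 0.75 × 1.17 = 0.7634 m³/s
w_3 = (4.43 − 1.61)/2 = 1.41 m; q_3 = 0.97 × 0.95 × 1.41 = 1.299 m³/s
w_4 = (5.58 − 2.34)/2 = 1.62 m; q_4 = 0.78 × 0.74 × 1.62 = 0.9351 m³/s
w_5 = (6.86 − 4.43)/2 = 1.215 m; q_5 = 0.81 × 0.77 × 1.215 = 0.7578 m³/s
Stations 1, 6 contribute zero (depth or velocity is 0).
Q = Σ qᵢ = 3.756 m³/s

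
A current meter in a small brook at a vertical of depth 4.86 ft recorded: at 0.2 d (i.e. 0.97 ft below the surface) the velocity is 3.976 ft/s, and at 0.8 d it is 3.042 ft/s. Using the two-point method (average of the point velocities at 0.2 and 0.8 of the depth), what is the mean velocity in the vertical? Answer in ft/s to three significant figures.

3.51 ft/s

v̄ = (3.976 + 3.042) / 2 = 3.509 ft/s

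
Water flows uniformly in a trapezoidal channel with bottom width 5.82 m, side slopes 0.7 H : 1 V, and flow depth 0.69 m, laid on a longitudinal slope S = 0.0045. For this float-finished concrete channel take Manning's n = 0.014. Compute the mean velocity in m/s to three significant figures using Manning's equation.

A = (b + z·y)·y = (5.82 + 0.7×0.69)×0.69 = 4.349 m²
P = b + 2y√(1+z²) = 5.82 + 2×0.69×√(1+0.7²) = 7.505 m
R = A/P = 4.349/7.505 = 0.5795 m
Q = (1/n)·A·R^(2/3)·S^(1/2) = (1/0.014) × 4.349 × 0.5795^(2/3) × 0.0045^(1/2) = 14.49 m³/s
V = Q/A = 14.49/4.349 = 3.331 m/s

3.33 m/s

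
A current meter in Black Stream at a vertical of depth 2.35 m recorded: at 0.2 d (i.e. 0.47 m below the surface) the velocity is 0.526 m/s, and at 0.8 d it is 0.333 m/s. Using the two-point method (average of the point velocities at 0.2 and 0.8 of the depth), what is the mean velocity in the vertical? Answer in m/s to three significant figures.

0.430 m/s

v̄ = (0.526 + 0.333) / 2 = 0.4295 m/s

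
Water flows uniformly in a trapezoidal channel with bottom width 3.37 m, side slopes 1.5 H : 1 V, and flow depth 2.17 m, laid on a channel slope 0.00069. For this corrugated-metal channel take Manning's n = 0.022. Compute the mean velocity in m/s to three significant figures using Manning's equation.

A = (b + z·y)·y = (3.37 + 1.5×2.17)×2.17 = 14.38 m²
P = b + 2y√(1+z²) = 3.37 + 2×2.17×√(1+1.5²) = 11.19 m
R = A/P = 14.38/11.19 = 1.284 m
Q = (1/n)·A·R^(2/3)·S^(1/2) = (1/0.022) × 14.38 × 1.284^(2/3) × 0.00069^(1/2) = 20.28 m³/s
V = Q/A = 20.28/14.38 = 1.411 m/s

1.41 m/s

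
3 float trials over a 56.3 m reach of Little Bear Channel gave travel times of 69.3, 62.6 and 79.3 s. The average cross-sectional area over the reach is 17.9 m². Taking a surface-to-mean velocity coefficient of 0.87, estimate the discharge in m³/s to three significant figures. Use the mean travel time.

t̄ = (69.3 + 62.6 + 79.3) / 3 = 70.4 s
v_surface = L / t̄ = 56.3 / 70.4 = 0.7997 m/s
v_mean = 0.87 × 0.7997 = 0.6958 m/s
Q = A × v_mean = 17.9 × 0.6958 = 12.45 m³/s

12.5 m³/s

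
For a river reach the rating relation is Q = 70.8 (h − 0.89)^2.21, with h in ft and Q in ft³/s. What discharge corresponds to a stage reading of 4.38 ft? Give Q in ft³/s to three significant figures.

1120 ft³/s

Q = 70.8 × (4.38 − 0.89)^2.21 = 70.8 × 3.49^2.21 = 1121 ft³/s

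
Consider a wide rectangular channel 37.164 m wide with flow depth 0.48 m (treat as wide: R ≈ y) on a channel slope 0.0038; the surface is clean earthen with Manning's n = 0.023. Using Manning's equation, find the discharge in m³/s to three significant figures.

29.3 m³/s

A = b·y = 37.164 × 0.48 = 17.84 m²
Wide channel: R ≈ y = 0.48 m
Q = (1/n)·A·R^(2/3)·S^(1/2) = (1/0.023) × 17.84 × 0.4800^(2/3) × 0.0038^(1/2) = 29.31 m³/s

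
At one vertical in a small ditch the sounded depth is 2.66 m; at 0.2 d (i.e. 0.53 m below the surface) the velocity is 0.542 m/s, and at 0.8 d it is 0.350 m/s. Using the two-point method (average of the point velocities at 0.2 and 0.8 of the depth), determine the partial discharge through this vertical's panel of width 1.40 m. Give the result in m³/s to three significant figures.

v̄ = (0.542 + 0.350) / 2 = 0.4460 m/s
q = v̄ × d × w = 0.4460 × 2.66 × 1.40 = 1.661 m³/s

1.66 m³/s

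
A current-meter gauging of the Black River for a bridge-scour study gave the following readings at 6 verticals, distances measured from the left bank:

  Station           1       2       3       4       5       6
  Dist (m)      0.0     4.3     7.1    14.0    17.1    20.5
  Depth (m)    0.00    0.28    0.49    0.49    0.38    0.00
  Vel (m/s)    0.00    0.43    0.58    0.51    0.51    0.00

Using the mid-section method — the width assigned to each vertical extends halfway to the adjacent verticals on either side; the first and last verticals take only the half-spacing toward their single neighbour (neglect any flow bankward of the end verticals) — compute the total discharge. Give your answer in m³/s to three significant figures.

3.69 m³/s

w_2 = (7.1 − 0.0)/2 = 3.55 m; q_2 = 0.43 × 0.28 × 3.55 = 0.4274 m³/s
w_3 = (14.0 − 4.3)/2 = 4.85 m; q_3 = 0.58 × 0.49 × 4.85 = 1.378 m³/s
w_4 = (17.1 − 7.1)/2 = 5 m; q_4 = 0.51 × 0.49 × 5 = 1.250 m³/s
w_5 = (20.5 − 14.0)/2 = 3.25 m; q_5 = 0.51 × 0.38 × 3.25 = 0.6299 m³/s
Stations 1, 6 contribute zero (depth or velocity is 0).
Q = Σ qᵢ = 3.685 m³/s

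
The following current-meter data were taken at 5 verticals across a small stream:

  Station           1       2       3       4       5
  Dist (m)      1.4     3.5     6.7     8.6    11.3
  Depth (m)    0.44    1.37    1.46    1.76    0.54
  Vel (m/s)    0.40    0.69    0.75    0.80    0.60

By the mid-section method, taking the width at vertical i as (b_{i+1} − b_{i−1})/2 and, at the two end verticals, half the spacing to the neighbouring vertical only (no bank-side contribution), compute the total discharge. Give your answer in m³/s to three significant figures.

9.16 m³/s

w_1 = (3.5 − 1.4)/2 = 1.05 m; q_1 = 0.40 × 0.44 × 1.05 = 0.1848 m³/s
w_2 = (6.7 − 1.4)/2 = 2.65 m; q_2 = 0.69 × 1.37 × 2.65 = 2.505 m³/s
w_3 = (8.6 − 3.5)/2 = 2.55 m; q_3 = 0.75 × 1.46 × 2.55 = 2.792 m³/s
w_4 = (11.3 − 6.7)/2 = 2.3 m; q_4 = 0.80 × 1.76 × 2.3 = 3.238 m³/s
w_5 = (11.3 − 8.6)/2 = 1.35 m; q_5 = 0.60 × 0.54 × 1.35 = 0.4374 m³/s
Q = Σ qᵢ = 9.158 m³/s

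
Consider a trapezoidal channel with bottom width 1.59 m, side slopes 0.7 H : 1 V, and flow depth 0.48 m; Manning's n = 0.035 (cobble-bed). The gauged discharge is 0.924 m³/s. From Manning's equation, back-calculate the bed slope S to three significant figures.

0.00527

A = (b + z·y)·y = (1.59 + 0.7×0.48)×0.48 = 0.9245 m²
P = b + 2y√(1+z²) = 1.59 + 2×0.48×√(1+0.7²) = 2.762 m
R = A/P = 0.9245/2.762 = 0.3347 m
S = (Q·n / (1·A·R^(2/3)))² = (0.924×0.035 / (1×0.9245×0.4821))² = 0.005265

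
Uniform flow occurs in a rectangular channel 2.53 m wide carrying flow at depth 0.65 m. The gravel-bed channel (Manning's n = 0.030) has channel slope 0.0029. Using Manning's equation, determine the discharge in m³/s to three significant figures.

1.68 m³/s

A = b·y = 2.53 × 0.65 = 1.645 m²
P = b + 2y = 2.53 + 2×0.65 = 3.830 m
R = A/P = 1.645/3.830 = 0.4294 m
Q = (1/n)·A·R^(2/3)·S^(1/2) = (1/0.030) × 1.645 × 0.4294^(2/3) × 0.0029^(1/2) = 1.680 m³/s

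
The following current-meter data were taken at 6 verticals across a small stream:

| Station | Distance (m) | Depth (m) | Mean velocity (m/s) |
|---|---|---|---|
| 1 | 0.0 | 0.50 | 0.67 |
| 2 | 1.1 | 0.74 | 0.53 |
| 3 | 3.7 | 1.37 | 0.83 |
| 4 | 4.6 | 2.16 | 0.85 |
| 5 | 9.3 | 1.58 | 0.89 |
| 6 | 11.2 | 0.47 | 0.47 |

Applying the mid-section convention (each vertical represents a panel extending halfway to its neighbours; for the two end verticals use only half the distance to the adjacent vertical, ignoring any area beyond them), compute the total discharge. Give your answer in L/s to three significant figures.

w_1 = (1.1 − 0.0)/2 = 0.55 m; q_1 = 0.67 × 0.50 × 0.55 = 0.1843 m³/s
w_2 = (3.7 − 0.0)/2 = 1.85 m; q_2 = 0.53 × 0.74 × 1.85 = 0.7256 m³/s
w_3 = (4.6 − 1.1)/2 = 1.75 m; q_3 = 0.83 × 1.37 × 1.75 = 1.990 m³/s
w_4 = (9.3 − 3.7)/2 = 2.8 m; q_4 = 0.85 × 2.16 × 2.8 = 5.141 m³/s
w_5 = (11.2 − 4.6)/2 = 3.3 m; q_5 = 0.89 × 1.58 × 3.3 = 4.640 m³/s
w_6 = (11.2 − 9.3)/2 = 0.95 m; q_6 = 0.47 × 0.47 × 0.95 = 0.2099 m³/s
Q = Σ qᵢ = 12.89 m³/s
= 12.89 × 1000 = 12890 L/s

12900 L/s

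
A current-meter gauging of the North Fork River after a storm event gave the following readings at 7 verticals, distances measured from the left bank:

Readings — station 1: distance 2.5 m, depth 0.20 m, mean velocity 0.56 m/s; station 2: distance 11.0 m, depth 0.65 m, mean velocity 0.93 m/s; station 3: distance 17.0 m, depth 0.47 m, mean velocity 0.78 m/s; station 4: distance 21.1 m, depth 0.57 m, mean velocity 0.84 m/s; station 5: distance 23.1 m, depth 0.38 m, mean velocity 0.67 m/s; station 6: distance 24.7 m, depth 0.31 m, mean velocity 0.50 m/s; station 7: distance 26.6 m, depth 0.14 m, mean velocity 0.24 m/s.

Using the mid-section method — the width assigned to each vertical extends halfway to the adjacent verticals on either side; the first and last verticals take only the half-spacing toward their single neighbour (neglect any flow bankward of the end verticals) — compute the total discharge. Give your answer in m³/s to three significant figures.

w_1 = (11.0 − 2.5)/2 = 4.25 m; q_1 = 0.56 × 0.20 × 4.25 = 0.4760 m³/s
w_2 = (17.0 − 2.5)/2 = 7.25 m; q_2 = 0.93 × 0.65 × 7.25 = 4.383 m³/s
w_3 = (21.1 − 11.0)/2 = 5.05 m; q_3 = 0.78 × 0.47 × 5.05 = 1.851 m³/s
w_4 = (23.1 − 17.0)/2 = 3.05 m; q_4 = 0.84 × 0.57 × 3.05 = 1.460 m³/s
w_5 = (24.7 − 21.1)/2 = 1.8 m; q_5 = 0.67 × 0.38 × 1.8 = 0.4583 m³/s
w_6 = (26.6 − 23.1)/2 = 1.75 m; q_6 = 0.50 × 0.31 × 1.75 = 0.2713 m³/s
w_7 = (26.6 − 24.7)/2 = 0.95 m; q_7 = 0.24 × 0.14 × 0.95 = 0.03192 m³/s
Q = Σ qᵢ = 8.932 m³/s

8.93 m³/s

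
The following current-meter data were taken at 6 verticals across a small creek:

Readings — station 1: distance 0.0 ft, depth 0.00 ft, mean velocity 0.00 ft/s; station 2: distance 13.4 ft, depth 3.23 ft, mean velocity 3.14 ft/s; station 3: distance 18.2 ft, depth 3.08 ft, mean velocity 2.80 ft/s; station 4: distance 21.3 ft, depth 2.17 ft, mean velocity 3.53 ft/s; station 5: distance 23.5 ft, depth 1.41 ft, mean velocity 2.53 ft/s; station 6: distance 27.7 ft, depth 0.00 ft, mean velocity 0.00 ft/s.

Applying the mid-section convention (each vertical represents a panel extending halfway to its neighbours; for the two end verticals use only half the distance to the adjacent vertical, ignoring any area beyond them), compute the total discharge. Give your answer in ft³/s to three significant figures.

w_2 = (18.2 − 0.0)/2 = 9.1 ft; q_2 = 3.14 × 3.23 × 9.1 = 92.29 ft³/s
w_3 = (21.3 − 13.4)/2 = 3.95 ft; q_3 = 2.80 × 3.08 × 3.95 = 34.06 ft³/s
w_4 = (23.5 − 18.2)/2 = 2.65 ft; q_4 = 3.53 × 2.17 × 2.65 = 20.30 ft³/s
w_5 = (27.7 − 21.3)/2 = 3.2 ft; q_5 = 2.53 × 1.41 × 3.2 = 11.42 ft³/s
Stations 1, 6 contribute zero (depth or velocity is 0).
Q = Σ qᵢ = 158.1 ft³/s

158 ft³/s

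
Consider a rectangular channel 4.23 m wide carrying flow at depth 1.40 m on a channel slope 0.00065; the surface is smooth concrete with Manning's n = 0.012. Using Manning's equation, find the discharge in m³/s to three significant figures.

A = b·y = 4.23 × 1.40 = 5.922 m²
P = b + 2y = 4.23 + 2×1.40 = 7.030 m
R = A/P = 5.922/7.030 = 0.8424 m
Q = (1/n)·A·R^(2/3)·S^(1/2) = (1/0.012) × 5.922 × 0.8424^(2/3) × 0.00065^(1/2) = 11.22 m³/s

11.2 m³/s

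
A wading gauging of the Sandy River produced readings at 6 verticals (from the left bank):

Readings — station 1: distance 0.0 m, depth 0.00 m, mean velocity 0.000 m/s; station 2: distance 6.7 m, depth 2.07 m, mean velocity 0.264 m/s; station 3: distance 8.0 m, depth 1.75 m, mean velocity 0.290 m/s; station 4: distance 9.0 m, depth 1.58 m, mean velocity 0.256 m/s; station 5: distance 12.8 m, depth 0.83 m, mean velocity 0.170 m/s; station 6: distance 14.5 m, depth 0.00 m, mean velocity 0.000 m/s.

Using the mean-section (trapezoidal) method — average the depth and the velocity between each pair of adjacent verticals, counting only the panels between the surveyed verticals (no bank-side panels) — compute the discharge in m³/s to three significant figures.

Panel 1-2: Δb = 6.7 m, d̄ = (0.00+2.07)/2 = 1.035, v̄ = (0.000+0.264)/2 = 0.132 → q = 6.7×1.035×0.132 = 0.9154 m³/s
Panel 2-3: Δb = 1.3 m, d̄ = (2.07+1.75)/2 = 1.91, v̄ = (0.264+0.290)/2 = 0.277 → q = 1.3×1.91×0.277 = 0.6878 m³/s
Panel 3-4: Δb = 1 m, d̄ = (1.75+1.58)/2 = 1.665, v̄ = (0.290+0.256)/2 = 0.273 → q = 1×1.665×0.273 = 0.4545 m³/s
Panel 4-5: Δb = 3.8 m, d̄ = (1.58+0.83)/2 = 1.205, v̄ = (0.256+0.170)/2 = 0.213 → q = 3.8×1.205×0.213 = 0.9753 m³/s
Panel 5-6: Δb = 1.7 m, d̄ = (0.83+0.00)/2 = 0.415, v̄ = (0.170+0.000)/2 = 0.085 → q = 1.7×0.415×0.085 = 0.05997 m³/s
Q = Σ q = 3.093 m³/s

3.09 m³/s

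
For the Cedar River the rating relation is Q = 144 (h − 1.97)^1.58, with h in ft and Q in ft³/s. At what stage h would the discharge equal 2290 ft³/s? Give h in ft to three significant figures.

7.73 ft

h − h₀ = (Q/C)^(1/b) = (2290/144)^(1/1.58) = 5.760 ft
h = 1.97 + 5.760 = 7.730 ft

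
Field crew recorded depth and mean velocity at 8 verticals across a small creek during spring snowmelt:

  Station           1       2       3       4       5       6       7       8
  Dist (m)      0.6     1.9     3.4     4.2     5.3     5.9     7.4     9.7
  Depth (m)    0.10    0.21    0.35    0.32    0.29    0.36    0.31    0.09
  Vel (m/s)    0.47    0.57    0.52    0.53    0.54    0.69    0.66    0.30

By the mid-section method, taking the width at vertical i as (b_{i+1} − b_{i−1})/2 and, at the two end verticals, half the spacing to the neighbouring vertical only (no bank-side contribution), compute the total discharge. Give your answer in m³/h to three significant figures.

4980 m³/h

w_1 = (1.9 − 0.6)/2 = 0.65 m; q_1 = 0.47 × 0.10 × 0.65 = 0.03055 m³/s
w_2 = (3.4 − 0.6)/2 = 1.4 m; q_2 = 0.57 × 0.21 × 1.4 = 0.1676 m³/s
w_3 = (4.2 − 1.9)/2 = 1.15 m; q_3 = 0.52 × 0.35 × 1.15 = 0.2093 m³/s
w_4 = (5.3 − 3.4)/2 = 0.95 m; q_4 = 0.53 × 0.32 × 0.95 = 0.1611 m³/s
w_5 = (5.9 − 4.2)/2 = 0.85 m; q_5 = 0.54 × 0.29 × 0.85 = 0.1331 m³/s
w_6 = (7.4 − 5.3)/2 = 1.05 m; q_6 = 0.69 × 0.36 × 1.05 = 0.2608 m³/s
w_7 = (9.7 − 5.9)/2 = 1.9 m; q_7 = 0.66 × 0.31 × 1.9 = 0.3887 m³/s
w_8 = (9.7 − 7.4)/2 = 1.15 m; q_8 = 0.30 × 0.09 × 1.15 = 0.03105 m³/s
Q = Σ qᵢ = 1.382 m³/s
= 1.382 × 3600 = 4976 m³/h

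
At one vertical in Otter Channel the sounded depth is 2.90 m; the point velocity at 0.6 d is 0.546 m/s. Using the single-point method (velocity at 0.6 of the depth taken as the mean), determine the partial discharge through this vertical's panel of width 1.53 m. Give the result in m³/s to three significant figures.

v̄ = v₀.₆ = 0.546 m/s
q = v̄ × d × w = 0.5460 × 2.90 × 1.53 = 2.423 m³/s

2.42 m³/s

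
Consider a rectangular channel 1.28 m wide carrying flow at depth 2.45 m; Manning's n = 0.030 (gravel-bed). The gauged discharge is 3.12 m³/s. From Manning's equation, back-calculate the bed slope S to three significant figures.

A = b·y = 1.28 × 2.45 = 3.136 m²
P = b + 2y = 1.28 + 2×2.45 = 6.180 m
R = A/P = 3.136/6.180 = 0.5074 m
S = (Q·n / (1·A·R^(2/3)))² = (3.12×0.030 / (1×3.136×0.6362))² = 0.002201

0.00220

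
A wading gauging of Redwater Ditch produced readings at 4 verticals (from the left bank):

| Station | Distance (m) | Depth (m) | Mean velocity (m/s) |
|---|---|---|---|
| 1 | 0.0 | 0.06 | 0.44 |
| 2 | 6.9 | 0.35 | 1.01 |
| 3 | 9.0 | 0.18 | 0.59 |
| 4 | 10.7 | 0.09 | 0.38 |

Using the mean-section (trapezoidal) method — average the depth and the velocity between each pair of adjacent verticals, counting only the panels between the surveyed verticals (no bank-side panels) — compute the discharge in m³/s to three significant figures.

1.58 m³/s

Panel 1-2: Δb = 6.9 m, d̄ = (0.06+0.35)/2 = 0.205, v̄ = (0.44+1.01)/2 = 0.725 → q = 6.9×0.205×0.725 = 1.026 m³/s
Panel 2-3: Δb = 2.1 m, d̄ = (0.35+0.18)/2 = 0.265, v̄ = (1.01+0.59)/2 = 0.8 → q = 2.1×0.265×0.8 = 0.4452 m³/s
Panel 3-4: Δb = 1.7 m, d̄ = (0.18+0.09)/2 = 0.135, v̄ = (0.59+0.38)/2 = 0.485 → q = 1.7×0.135×0.485 = 0.1113 m³/s
Q = Σ q = 1.582 m³/s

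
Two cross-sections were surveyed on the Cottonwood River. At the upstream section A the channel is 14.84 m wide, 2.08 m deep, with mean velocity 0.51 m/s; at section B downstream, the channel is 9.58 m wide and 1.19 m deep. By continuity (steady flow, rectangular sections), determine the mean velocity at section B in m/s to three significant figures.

Q = A₁V₁ = (14.84×2.08) × 0.51 = 15.74 m³/s
A₂ = 9.58 × 1.19 = 11.40 m²
V₂ = Q/A₂ = 15.74/11.40 = 1.381 m/s

1.38 m/s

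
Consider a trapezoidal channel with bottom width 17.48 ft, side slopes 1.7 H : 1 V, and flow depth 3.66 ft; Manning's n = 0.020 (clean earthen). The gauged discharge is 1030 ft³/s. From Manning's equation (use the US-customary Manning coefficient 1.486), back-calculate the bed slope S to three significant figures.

0.00673

A = (b + z·y)·y = (17.48 + 1.7×3.66)×3.66 = 86.75 ft²
P = b + 2y√(1+z²) = 17.48 + 2×3.66×√(1+1.7²) = 31.92 ft
R = A/P = 86.75/31.92 = 2.718 ft
S = (Q·n / (1.486·A·R^(2/3)))² = (1030×0.020 / (1.486×86.75×1.948))² = 0.006733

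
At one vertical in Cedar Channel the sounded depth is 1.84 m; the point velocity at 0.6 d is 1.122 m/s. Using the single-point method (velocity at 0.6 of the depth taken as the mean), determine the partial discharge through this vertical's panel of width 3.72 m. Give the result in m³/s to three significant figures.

v̄ = v₀.₆ = 1.122 m/s
q = v̄ × d × w = 1.122 × 1.84 × 3.72 = 7.680 m³/s

7.68 m³/s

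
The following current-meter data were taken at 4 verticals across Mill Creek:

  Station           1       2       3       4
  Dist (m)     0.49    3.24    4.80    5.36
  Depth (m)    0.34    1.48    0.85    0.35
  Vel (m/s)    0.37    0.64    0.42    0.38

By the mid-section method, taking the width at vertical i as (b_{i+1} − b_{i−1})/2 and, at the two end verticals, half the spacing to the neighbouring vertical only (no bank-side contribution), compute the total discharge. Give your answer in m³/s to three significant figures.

w_1 = (3.24 − 0.49)/2 = 1.375 m; q_1 = 0.37 × 0.34 × 1.375 = 0.1730 m³/s
w_2 = (4.80 − 0.49)/2 = 2.155 m; q_2 = 0.64 × 1.48 × 2.155 = 2.041 m³/s
w_3 = (5.36 − 3.24)/2 = 1.06 m; q_3 = 0.42 × 0.85 × 1.06 = 0.3784 m³/s
w_4 = (5.36 − 4.80)/2 = 0.28 m; q_4 = 0.38 × 0.35 × 0.28 = 0.03724 m³/s
Q = Σ qᵢ = 2.630 m³/s

2.63 m³/s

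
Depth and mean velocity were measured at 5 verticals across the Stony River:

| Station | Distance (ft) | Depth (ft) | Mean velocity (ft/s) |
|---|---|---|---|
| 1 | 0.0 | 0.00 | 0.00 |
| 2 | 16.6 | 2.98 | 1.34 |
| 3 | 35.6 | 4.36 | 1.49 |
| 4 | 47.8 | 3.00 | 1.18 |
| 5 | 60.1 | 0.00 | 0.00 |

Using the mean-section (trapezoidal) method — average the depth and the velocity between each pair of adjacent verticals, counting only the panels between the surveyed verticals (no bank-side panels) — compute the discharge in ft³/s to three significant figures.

Panel 1-2: Δb = 16.6 ft, d̄ = (0.00+2.98)/2 = 1.49, v̄ = (0.00+1.34)/2 = 0.67 → q = 16.6×1.49×0.67 = 16.57 ft³/s
Panel 2-3: Δb = 19 ft, d̄ = (2.98+4.36)/2 = 3.67, v̄ = (1.34+1.49)/2 = 1.415 → q = 19×3.67×1.415 = 98.67 ft³/s
Panel 3-4: Δb = 12.2 ft, d̄ = (4.36+3.00)/2 = 3.68, v̄ = (1.49+1.18)/2 = 1.335 → q = 12.2×3.68×1.335 = 59.94 ft³/s
Panel 4-5: Δb = 12.3 ft, d̄ = (3.00+0.00)/2 = 1.5, v̄ = (1.18+0.00)/2 = 0.59 → q = 12.3×1.5×0.59 = 10.89 ft³/s
Q = Σ q = 186.1 ft³/s

186 ft³/s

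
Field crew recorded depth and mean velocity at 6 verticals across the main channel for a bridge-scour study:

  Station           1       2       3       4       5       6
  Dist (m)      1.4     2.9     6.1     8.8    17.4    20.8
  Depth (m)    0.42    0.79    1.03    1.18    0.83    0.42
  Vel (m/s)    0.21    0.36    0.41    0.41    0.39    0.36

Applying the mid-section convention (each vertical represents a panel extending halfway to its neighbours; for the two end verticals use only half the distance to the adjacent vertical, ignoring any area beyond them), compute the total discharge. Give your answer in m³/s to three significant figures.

w_1 = (2.9 − 1.4)/2 = 0.75 m; q_1 = 0.21 × 0.42 × 0.75 = 0.06615 m³/s
w_2 = (6.1 − 1.4)/2 = 2.35 m; q_2 = 0.36 × 0.79 × 2.35 = 0.6683 m³/s
w_3 = (8.8 − 2.9)/2 = 2.95 m; q_3 = 0.41 × 1.03 × 2.95 = 1.246 m³/s
w_4 = (17.4 − 6.1)/2 = 5.65 m; q_4 = 0.41 × 1.18 × 5.65 = 2.733 m³/s
w_5 = (20.8 − 8.8)/2 = 6 m; q_5 = 0.39 × 0.83 × 6 = 1.942 m³/s
w_6 = (20.8 − 17.4)/2 = 1.7 m; q_6 = 0.36 × 0.42 × 1.7 = 0.2570 m³/s
Q = Σ qᵢ = 6.913 m³/s

6.91 m³/s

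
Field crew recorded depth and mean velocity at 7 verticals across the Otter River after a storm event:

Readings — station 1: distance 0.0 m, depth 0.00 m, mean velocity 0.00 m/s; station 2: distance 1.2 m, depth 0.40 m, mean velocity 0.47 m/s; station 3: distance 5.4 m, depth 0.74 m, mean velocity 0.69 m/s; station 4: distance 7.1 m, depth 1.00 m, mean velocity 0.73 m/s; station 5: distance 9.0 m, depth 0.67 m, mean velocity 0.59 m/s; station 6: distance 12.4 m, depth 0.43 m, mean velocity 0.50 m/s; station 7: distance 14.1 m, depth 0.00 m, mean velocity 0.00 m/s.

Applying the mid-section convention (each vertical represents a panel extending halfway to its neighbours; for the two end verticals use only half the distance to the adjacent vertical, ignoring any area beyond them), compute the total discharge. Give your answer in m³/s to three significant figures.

w_2 = (5.4 − 0.0)/2 = 2.7 m; q_2 = 0.47 × 0.40 × 2.7 = 0.5076 m³/s
w_3 = (7.1 − 1.2)/2 = 2.95 m; q_3 = 0.69 × 0.74 × 2.95 = 1.506 m³/s
w_4 = (9.0 − 5.4)/2 = 1.8 m; q_4 = 0.73 × 1.00 × 1.8 = 1.314 m³/s
w_5 = (12.4 − 7.1)/2 = 2.65 m; q_5 = 0.59 × 0.67 × 2.65 = 1.048 m³/s
w_6 = (14.1 − 9.0)/2 = 2.55 m; q_6 = 0.50 × 0.43 × 2.55 = 0.5483 m³/s
Stations 1, 7 contribute zero (depth or velocity is 0).
Q = Σ qᵢ = 4.924 m³/s

4.92 m³/s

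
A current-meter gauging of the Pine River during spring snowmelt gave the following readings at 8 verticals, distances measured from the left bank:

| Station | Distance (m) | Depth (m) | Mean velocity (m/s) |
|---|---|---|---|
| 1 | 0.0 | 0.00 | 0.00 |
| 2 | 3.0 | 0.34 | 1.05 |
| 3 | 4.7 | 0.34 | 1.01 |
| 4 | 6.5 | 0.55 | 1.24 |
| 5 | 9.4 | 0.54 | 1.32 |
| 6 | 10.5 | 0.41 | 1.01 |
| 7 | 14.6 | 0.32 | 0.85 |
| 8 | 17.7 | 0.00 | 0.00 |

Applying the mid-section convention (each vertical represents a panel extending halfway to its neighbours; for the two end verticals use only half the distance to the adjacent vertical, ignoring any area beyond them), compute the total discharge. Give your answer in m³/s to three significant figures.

w_2 = (4.7 − 0.0)/2 = 2.35 m; q_2 = 1.05 × 0.34 × 2.35 = 0.8390 m³/s
w_3 = (6.5 − 3.0)/2 = 1.75 m; q_3 = 1.01 × 0.34 × 1.75 = 0.6010 m³/s
w_4 = (9.4 − 4.7)/2 = 2.35 m; q_4 = 1.24 × 0.55 × 2.35 = 1.603 m³/s
w_5 = (10.5 − 6.5)/2 = 2 m; q_5 = 1.32 × 0.54 × 2 = 1.426 m³/s
w_6 = (14.6 − 9.4)/2 = 2.6 m; q_6 = 1.01 × 0.41 × 2.6 = 1.077 m³/s
w_7 = (17.7 − 10.5)/2 = 3.6 m; q_7 = 0.85 × 0.32 × 3.6 = 0.9792 m³/s
Stations 1, 8 contribute zero (depth or velocity is 0).
Q = Σ qᵢ = 6.524 m³/s

6.52 m³/s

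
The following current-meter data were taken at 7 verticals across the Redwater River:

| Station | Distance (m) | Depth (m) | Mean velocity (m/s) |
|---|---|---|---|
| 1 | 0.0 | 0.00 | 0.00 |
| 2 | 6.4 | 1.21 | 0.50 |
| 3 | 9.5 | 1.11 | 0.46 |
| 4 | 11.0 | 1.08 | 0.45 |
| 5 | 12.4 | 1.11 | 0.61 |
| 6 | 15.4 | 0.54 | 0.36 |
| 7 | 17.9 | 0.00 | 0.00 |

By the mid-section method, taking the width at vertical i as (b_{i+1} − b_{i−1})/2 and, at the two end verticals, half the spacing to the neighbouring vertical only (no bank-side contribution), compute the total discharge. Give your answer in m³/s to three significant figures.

6.78 m³/s

w_2 = (9.5 − 0.0)/2 = 4.75 m; q_2 = 0.50 × 1.21 × 4.75 = 2.874 m³/s
w_3 = (11.0 − 6.4)/2 = 2.3 m; q_3 = 0.46 × 1.11 × 2.3 = 1.174 m³/s
w_4 = (12.4 − 9.5)/2 = 1.45 m; q_4 = 0.45 × 1.08 × 1.45 = 0.7047 m³/s
w_5 = (15.4 − 11.0)/2 = 2.2 m; q_5 = 0.61 × 1.11 × 2.2 = 1.490 m³/s
w_6 = (17.9 − 12.4)/2 = 2.75 m; q_6 = 0.36 × 0.54 × 2.75 = 0.5346 m³/s
Stations 1, 7 contribute zero (depth or velocity is 0).
Q = Σ qᵢ = 6.777 m³/s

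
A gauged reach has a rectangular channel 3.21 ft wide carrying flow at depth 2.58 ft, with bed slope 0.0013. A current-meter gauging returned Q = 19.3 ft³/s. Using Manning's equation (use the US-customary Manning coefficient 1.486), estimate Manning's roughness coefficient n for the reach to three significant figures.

0.0228

A = b·y = 3.21 × 2.58 = 8.282 ft²
P = b + 2y = 3.21 + 2×2.58 = 8.370 ft
R = A/P = 8.282/8.370 = 0.9895 ft
n = (1.486/Q)·A·R^(2/3)·S^(1/2) = (1.486/19.3) × 8.282 × 0.9930 × 0.03606 = 0.02283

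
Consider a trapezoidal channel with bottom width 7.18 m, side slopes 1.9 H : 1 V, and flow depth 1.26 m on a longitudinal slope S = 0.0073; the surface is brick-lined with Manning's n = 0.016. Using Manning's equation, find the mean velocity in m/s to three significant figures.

A = (b + z·y)·y = (7.18 + 1.9×1.26)×1.26 = 12.06 m²
P = b + 2y√(1+z²) = 7.18 + 2×1.26×√(1+1.9²) = 12.59 m
R = A/P = 12.06/12.59 = 0.9581 m
Q = (1/n)·A·R^(2/3)·S^(1/2) = (1/0.016) × 12.06 × 0.9581^(2/3) × 0.0073^(1/2) = 62.61 m³/s
V = Q/A = 62.61/12.06 = 5.190 m/s

5.19 m/s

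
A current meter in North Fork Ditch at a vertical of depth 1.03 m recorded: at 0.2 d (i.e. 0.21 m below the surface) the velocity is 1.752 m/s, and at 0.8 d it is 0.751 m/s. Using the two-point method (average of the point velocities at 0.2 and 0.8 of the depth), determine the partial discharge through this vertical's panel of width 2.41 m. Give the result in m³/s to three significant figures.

v̄ = (1.752 + 0.751) / 2 = 1.252 m/s
q = v̄ × d × w = 1.252 × 1.03 × 2.41 = 3.107 m³/s

3.11 m³/s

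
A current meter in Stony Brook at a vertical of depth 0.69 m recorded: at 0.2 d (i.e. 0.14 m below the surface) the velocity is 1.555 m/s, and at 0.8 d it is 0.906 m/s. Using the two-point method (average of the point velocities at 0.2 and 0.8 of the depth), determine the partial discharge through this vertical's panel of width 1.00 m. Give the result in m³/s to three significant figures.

0.849 m³/s

v̄ = (1.555 + 0.906) / 2 = 1.231 m/s
q = v̄ × d × w = 1.231 × 0.69 × 1.00 = 0.8490 m³/s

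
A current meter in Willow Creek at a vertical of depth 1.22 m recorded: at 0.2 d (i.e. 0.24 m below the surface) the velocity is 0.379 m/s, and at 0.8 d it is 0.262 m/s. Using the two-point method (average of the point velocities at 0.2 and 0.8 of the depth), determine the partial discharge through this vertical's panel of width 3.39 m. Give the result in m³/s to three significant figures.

1.33 m³/s

v̄ = (0.379 + 0.262) / 2 = 0.3205 m/s
q = v̄ × d × w = 0.3205 × 1.22 × 3.39 = 1.326 m³/s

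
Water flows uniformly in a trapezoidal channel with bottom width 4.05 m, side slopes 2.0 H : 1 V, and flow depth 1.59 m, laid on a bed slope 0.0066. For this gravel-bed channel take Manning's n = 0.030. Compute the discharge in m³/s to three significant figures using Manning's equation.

31.8 m³/s

A = (b + z·y)·y = (4.05 + 2.0×1.59)×1.59 = 11.50 m²
P = b + 2y√(1+z²) = 4.05 + 2×1.59×√(1+2.0²) = 11.16 m
R = A/P = 11.50/11.16 = 1.030 m
Q = (1/n)·A·R^(2/3)·S^(1/2) = (1/0.030) × 11.50 × 1.030^(2/3) × 0.0066^(1/2) = 31.75 m³/s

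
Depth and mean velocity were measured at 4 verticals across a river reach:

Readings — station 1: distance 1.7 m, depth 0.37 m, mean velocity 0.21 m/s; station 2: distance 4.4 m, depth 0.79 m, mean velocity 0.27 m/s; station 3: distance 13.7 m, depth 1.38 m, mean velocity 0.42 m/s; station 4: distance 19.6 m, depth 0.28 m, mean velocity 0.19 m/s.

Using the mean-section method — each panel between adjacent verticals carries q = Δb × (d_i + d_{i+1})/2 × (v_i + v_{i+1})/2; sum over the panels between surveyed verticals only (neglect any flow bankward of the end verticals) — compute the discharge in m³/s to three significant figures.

Panel 1-2: Δb = 2.7 m, d̄ = (0.37+0.79)/2 = 0.58, v̄ = (0.21+0.27)/2 = 0.24 → q = 2.7×0.58×0.24 = 0.3758 m³/s
Panel 2-3: Δb = 9.3 m, d̄ = (0.79+1.38)/2 = 1.085, v̄ = (0.27+0.42)/2 = 0.345 → q = 9.3×1.085×0.345 = 3.481 m³/s
Panel 3-4: Δb = 5.9 m, d̄ = (1.38+0.28)/2 = 0.83, v̄ = (0.42+0.19)/2 = 0.305 → q = 5.9×0.83×0.305 = 1.494 m³/s
Q = Σ q = 5.351 m³/s

5.35 m³/s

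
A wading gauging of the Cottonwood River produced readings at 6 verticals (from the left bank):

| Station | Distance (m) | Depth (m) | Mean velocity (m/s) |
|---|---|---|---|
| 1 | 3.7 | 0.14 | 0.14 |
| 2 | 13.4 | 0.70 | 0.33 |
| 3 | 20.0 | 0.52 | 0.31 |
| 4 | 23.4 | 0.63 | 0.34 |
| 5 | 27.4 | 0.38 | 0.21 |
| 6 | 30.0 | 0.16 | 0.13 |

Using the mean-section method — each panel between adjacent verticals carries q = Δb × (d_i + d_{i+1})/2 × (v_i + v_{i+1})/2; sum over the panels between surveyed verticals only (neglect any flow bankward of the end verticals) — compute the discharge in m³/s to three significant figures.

Panel 1-2: Δb = 9.7 m, d̄ = (0.14+0.70)/2 = 0.42, v̄ = (0.14+0.33)/2 = 0.235 → q = 9.7×0.42×0.235 = 0.9574 m³/s
Panel 2-3: Δb = 6.6 m, d̄ = (0.70+0.52)/2 = 0.61, v̄ = (0.33+0.31)/2 = 0.32 → q = 6.6×0.61×0.32 = 1.288 m³/s
Panel 3-4: Δb = 3.4 m, d̄ = (0.52+0.63)/2 = 0.575, v̄ = (0.31+0.34)/2 = 0.325 → q = 3.4×0.575×0.325 = 0.6354 m³/s
Panel 4-5: Δb = 4 m, d̄ = (0.63+0.38)/2 = 0.505, v̄ = (0.34+0.21)/2 = 0.275 → q = 4×0.505×0.275 = 0.5555 m³/s
Panel 5-6: Δb = 2.6 m, d̄ = (0.38+0.16)/2 = 0.27, v̄ = (0.21+0.13)/2 = 0.17 → q = 2.6×0.27×0.17 = 0.1193 m³/s
Q = Σ q = 3.556 m³/s

3.56 m³/s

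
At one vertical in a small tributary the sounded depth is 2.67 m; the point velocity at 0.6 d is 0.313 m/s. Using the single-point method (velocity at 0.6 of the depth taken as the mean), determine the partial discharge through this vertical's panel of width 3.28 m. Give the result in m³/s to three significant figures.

2.74 m³/s

v̄ = v₀.₆ = 0.313 m/s
q = v̄ × d × w = 0.3130 × 2.67 × 3.28 = 2.741 m³/s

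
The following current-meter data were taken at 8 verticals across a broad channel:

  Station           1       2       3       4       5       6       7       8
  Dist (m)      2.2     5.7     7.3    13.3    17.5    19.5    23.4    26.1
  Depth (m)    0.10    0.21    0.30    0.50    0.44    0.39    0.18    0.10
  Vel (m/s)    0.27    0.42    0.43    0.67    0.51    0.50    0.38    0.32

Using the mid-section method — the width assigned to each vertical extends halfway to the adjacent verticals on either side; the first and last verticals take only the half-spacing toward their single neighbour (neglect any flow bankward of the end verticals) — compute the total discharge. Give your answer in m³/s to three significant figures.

w_1 = (5.7 − 2.2)/2 = 1.75 m; q_1 = 0.27 × 0.10 × 1.75 = 0.04725 m³/s
w_2 = (7.3 − 2.2)/2 = 2.55 m; q_2 = 0.42 × 0.21 × 2.55 = 0.2249 m³/s
w_3 = (13.3 − 5.7)/2 = 3.8 m; q_3 = 0.43 × 0.30 × 3.8 = 0.4902 m³/s
w_4 = (17.5 − 7.3)/2 = 5.1 m; q_4 = 0.67 × 0.50 × 5.1 = 1.709 m³/s
w_5 = (19.5 − 13.3)/2 = 3.1 m; q_5 = 0.51 × 0.44 × 3.1 = 0.6956 m³/s
w_6 = (23.4 − 17.5)/2 = 2.95 m; q_6 = 0.50 × 0.39 × 2.95 = 0.5753 m³/s
w_7 = (26.1 − 19.5)/2 = 3.3 m; q_7 = 0.38 × 0.18 × 3.3 = 0.2257 m³/s
w_8 = (26.1 − 23.4)/2 = 1.35 m; q_8 = 0.32 × 0.10 × 1.35 = 0.04320 m³/s
Q = Σ qᵢ = 4.011 m³/s

4.01 m³/s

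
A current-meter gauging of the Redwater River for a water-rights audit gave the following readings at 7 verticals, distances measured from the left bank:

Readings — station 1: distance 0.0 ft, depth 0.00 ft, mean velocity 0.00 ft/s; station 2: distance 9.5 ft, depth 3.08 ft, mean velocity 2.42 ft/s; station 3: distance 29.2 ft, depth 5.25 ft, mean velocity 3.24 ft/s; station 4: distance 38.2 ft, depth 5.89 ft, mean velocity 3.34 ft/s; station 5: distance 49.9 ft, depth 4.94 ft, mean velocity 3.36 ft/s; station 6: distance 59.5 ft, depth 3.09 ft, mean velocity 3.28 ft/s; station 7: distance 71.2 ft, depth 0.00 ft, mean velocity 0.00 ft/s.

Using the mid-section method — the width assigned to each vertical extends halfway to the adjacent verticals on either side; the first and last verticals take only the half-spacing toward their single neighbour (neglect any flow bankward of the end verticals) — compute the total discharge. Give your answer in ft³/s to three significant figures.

841 ft³/s

w_2 = (29.2 − 0.0)/2 = 14.6 ft; q_2 = 2.42 × 3.08 × 14.6 = 108.8 ft³/s
w_3 = (38.2 − 9.5)/2 = 14.35 ft; q_3 = 3.24 × 5.25 × 14.35 = 244.1 ft³/s
w_4 = (49.9 − 29.2)/2 = 10.35 ft; q_4 = 3.34 × 5.89 × 10.35 = 203.6 ft³/s
w_5 = (59.5 − 38.2)/2 = 10.65 ft; q_5 = 3.36 × 4.94 × 10.65 = 176.8 ft³/s
w_6 = (71.2 − 49.9)/2 = 10.65 ft; q_6 = 3.28 × 3.09 × 10.65 = 107.9 ft³/s
Stations 1, 7 contribute zero (depth or velocity is 0).
Q = Σ qᵢ = 841.2 ft³/s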